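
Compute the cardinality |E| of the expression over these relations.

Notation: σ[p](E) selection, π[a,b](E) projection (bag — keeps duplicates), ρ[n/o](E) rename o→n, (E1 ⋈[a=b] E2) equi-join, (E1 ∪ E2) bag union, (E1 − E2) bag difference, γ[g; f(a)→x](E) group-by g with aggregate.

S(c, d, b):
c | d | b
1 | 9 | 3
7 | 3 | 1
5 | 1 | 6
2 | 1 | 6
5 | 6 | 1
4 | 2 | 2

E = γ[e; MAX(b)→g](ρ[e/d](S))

Per-node cardinality:
  S → 6
  ρ[e/d](S) → 6
  γ[e; MAX(b)→g](ρ[e/d](S)) → 5

|E| = 5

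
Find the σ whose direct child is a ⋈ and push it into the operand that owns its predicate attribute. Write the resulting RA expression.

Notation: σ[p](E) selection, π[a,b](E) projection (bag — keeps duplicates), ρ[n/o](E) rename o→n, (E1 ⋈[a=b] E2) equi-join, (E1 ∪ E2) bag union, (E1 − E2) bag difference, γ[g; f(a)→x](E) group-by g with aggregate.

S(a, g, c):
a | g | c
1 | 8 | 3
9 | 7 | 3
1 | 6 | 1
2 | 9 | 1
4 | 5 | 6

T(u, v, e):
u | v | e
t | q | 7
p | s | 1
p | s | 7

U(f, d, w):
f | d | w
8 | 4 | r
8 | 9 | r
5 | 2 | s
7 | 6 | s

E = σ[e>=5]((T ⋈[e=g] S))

σ filters on e, owned by the left side.
E' = (σ[e>=5](T) ⋈[e=g] S)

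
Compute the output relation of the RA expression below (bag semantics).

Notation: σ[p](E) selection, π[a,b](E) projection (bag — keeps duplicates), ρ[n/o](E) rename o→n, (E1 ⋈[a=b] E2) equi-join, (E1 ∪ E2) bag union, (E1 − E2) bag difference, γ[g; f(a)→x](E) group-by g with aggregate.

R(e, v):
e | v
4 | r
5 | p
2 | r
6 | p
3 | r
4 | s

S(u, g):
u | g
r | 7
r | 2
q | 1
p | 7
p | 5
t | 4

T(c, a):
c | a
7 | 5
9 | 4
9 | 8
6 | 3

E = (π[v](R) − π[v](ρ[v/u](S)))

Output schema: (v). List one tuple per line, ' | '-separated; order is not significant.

Stepwise |·|:
  R → 6
  π[v](R) → 6
  S → 6
  ρ[v/u](S) → 6
  π[v](ρ[v/u](S)) → 6
  (π[v](R) − π[v](ρ[v/u](S))) → 2

== RESULT ==
v
r
s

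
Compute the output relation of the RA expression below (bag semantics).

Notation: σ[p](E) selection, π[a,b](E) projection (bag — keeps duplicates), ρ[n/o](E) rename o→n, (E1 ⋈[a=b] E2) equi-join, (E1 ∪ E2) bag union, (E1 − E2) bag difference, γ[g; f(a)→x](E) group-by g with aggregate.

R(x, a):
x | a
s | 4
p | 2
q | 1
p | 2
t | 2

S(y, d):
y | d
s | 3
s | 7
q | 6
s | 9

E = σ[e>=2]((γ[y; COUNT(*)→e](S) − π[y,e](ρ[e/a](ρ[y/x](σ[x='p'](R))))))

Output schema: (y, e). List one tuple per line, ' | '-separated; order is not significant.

Stepwise |·|:
  S → 4
  γ[y; COUNT(*)→e](S) → 2
  R → 5
  σ[x='p'](R) → 2
  ρ[y/x](σ[x='p'](R)) → 2
  ρ[e/a](ρ[y/x](σ[x='p'](R))) → 2
  π[y,e](ρ[e/a](ρ[y/x](σ[x='p'](R)))) → 2
  (γ[y; COUNT(*)→e](S) − π[y,e](ρ[e/a](ρ[y/x](σ[x='p'](R))))) → 2
  σ[e>=2]((γ[y; COUNT(*)→e](S) − π[y,e](ρ[e/a](ρ[y/x](σ[x='p'](R)))))) → 1

== RESULT ==
y | e
s | 3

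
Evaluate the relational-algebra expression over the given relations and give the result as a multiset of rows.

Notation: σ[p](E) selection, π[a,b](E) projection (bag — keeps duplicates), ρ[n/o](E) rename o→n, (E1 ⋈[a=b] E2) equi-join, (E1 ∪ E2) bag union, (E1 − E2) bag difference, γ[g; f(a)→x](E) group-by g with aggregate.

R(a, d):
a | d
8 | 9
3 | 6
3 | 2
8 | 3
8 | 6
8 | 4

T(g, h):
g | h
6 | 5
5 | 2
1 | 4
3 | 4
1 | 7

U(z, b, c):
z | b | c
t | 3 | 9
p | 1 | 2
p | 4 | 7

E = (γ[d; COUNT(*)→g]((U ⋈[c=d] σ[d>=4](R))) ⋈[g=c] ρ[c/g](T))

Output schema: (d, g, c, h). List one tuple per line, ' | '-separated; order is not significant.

Per-node cardinality:
  U → 3
  R → 6
  σ[d>=4](R) → 4
  (U ⋈[c=d] σ[d>=4](R)) → 1
  γ[d; COUNT(*)→g]((U ⋈[c=d] σ[d>=4](R))) → 1
  T → 5
  ρ[c/g](T) → 5
  (γ[d; COUNT(*)→g]((U ⋈[c=d] σ[d>=4](R))) ⋈[g=c] ρ[c/g](T)) → 2

== RESULT ==
d | g | c | h
9 | 1 | 1 | 4
9 | 1 | 1 | 7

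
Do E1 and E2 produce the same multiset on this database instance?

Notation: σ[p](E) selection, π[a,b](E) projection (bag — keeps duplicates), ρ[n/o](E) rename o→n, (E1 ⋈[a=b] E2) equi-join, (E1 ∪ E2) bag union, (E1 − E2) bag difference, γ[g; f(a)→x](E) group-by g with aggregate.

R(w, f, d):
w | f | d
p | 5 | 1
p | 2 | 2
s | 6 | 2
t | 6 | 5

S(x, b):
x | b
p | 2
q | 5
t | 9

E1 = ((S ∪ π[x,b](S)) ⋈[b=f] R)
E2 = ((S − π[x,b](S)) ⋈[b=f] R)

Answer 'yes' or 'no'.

E1 stepwise |·|:
  S → 3
  S → 3
  π[x,b](S) → 3
  (S ∪ π[x,b](S)) → 6
  R → 4
  ((S ∪ π[x,b](S)) ⋈[b=f] R) → 4
E2 stepwise |·|:
  S → 3
  S → 3
  π[x,b](S) → 3
  (S − π[x,b](S)) → 0
  R → 4
  ((S − π[x,b](S)) ⋈[b=f] R) → 0

E1 result:
x | b | w | f | d
p | 2 | p | 2 | 2
p | 2 | p | 2 | 2
q | 5 | p | 5 | 1
q | 5 | p | 5 | 1
E2 result:
x | b | w | f | d
(0 rows)
Witness: ('q', 5, 'p', 5, 1) appears 2× in E1 but 0× in E2.

no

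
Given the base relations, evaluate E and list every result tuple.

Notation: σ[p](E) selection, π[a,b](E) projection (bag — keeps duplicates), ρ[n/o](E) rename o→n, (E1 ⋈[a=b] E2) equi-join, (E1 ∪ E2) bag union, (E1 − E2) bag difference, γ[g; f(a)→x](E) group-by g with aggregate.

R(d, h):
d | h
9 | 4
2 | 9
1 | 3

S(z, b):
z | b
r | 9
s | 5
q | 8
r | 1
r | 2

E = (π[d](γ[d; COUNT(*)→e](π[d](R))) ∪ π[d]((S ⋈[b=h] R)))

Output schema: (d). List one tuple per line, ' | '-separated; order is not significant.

Per-node cardinality:
  R → 3
  π[d](R) → 3
  γ[d; COUNT(*)→e](π[d](R)) → 3
  π[d](γ[d; COUNT(*)→e](π[d](R))) → 3
  S → 5
  R → 3
  (S ⋈[b=h] R) → 1
  π[d]((S ⋈[b=h] R)) → 1
  (π[d](γ[d; COUNT(*)→e](π[d](R))) ∪ π[d]((S ⋈[b=h] R))) → 4

== RESULT ==
d
1
2
2
9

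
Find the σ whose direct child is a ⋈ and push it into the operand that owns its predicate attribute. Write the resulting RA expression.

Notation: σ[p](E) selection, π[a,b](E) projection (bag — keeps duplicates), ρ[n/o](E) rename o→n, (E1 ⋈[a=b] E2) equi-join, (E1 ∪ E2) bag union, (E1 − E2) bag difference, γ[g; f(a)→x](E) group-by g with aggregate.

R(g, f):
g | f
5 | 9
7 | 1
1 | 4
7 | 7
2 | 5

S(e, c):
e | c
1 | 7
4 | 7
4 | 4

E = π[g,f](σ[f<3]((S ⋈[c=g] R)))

σ filters on f, owned by the right side.
E' = π[g,f]((S ⋈[c=g] σ[f<3](R)))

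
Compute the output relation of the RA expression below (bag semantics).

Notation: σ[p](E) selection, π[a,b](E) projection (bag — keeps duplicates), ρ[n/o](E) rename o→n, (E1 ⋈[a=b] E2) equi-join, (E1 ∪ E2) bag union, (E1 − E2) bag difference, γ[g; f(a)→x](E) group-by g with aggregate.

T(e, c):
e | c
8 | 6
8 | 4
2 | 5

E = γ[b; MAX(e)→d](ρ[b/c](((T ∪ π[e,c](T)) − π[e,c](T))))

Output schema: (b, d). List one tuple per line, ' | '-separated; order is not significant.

Row counts bottom-up:
  T → 3
  T → 3
  π[e,c](T) → 3
  (T ∪ π[e,c](T)) → 6
  T → 3
  π[e,c](T) → 3
  ((T ∪ π[e,c](T)) − π[e,c](T)) → 3
  ρ[b/c](((T ∪ π[e,c](T)) − π[e,c](T))) → 3
  γ[b; MAX(e)→d](ρ[b/c](((T ∪ π[e,c](T)) − π[e,c](T)))) → 3

== RESULT ==
b | d
4 | 8
5 | 2
6 | 8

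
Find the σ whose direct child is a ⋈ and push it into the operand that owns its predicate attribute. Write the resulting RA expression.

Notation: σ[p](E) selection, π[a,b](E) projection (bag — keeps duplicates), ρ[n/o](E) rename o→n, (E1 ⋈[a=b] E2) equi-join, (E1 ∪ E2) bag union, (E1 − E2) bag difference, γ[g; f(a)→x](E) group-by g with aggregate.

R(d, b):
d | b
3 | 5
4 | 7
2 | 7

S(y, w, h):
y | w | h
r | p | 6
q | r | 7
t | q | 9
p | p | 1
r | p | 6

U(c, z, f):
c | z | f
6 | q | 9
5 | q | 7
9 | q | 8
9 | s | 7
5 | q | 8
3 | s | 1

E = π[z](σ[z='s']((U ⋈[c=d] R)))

σ filters on z, owned by the left side.
E' = π[z]((σ[z='s'](U) ⋈[c=d] R))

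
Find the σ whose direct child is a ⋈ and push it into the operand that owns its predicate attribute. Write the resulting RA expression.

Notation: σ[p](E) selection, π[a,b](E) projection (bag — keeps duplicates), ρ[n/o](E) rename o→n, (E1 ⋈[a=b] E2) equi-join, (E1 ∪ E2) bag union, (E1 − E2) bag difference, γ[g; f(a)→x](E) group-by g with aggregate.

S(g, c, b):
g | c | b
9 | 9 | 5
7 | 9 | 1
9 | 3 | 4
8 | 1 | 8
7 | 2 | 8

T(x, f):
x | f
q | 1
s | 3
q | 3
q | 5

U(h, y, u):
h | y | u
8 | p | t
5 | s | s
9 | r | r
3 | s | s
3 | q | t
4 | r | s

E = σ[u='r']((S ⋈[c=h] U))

σ filters on u, owned by the right side.
E' = (S ⋈[c=h] σ[u='r'](U))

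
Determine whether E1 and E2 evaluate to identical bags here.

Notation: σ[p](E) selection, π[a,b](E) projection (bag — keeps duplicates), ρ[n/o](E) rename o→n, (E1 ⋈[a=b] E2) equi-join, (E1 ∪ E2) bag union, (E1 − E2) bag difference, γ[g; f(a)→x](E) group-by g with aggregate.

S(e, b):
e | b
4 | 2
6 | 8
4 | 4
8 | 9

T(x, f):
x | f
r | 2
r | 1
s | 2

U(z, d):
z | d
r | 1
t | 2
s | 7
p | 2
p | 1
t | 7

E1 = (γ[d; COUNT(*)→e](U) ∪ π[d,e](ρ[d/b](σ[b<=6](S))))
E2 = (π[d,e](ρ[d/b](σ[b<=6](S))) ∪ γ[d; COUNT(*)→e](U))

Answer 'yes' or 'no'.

E1 row counts bottom-up:
  U → 6
  γ[d; COUNT(*)→e](U) → 3
  S → 4
  σ[b<=6](S) → 2
  ρ[d/b](σ[b<=6](S)) → 2
  π[d,e](ρ[d/b](σ[b<=6](S))) → 2
  (γ[d; COUNT(*)→e](U) ∪ π[d,e](ρ[d/b](σ[b<=6](S)))) → 5
E2 row counts bottom-up:
  S → 4
  σ[b<=6](S) → 2
  ρ[d/b](σ[b<=6](S)) → 2
  π[d,e](ρ[d/b](σ[b<=6](S))) → 2
  U → 6
  γ[d; COUNT(*)→e](U) → 3
  (π[d,e](ρ[d/b](σ[b<=6](S))) ∪ γ[d; COUNT(*)→e](U)) → 5

E1 and E2 produce the same multiset:
d | e
1 | 2
2 | 2
2 | 4
4 | 4
7 | 2

yes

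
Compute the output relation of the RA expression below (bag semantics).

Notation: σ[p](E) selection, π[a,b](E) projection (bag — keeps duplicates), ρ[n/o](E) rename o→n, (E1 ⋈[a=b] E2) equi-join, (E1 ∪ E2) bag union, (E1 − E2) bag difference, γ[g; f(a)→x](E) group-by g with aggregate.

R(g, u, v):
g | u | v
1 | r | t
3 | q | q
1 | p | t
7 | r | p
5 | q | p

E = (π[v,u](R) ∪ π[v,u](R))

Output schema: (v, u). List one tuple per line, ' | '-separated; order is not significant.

Per-node cardinality:
  R → 5
  π[v,u](R) → 5
  R → 5
  π[v,u](R) → 5
  (π[v,u](R) ∪ π[v,u](R)) → 10

== RESULT ==
v | u
p | q
p | q
p | r
p | r
q | q
q | q
t | p
t | p
t | r
t | r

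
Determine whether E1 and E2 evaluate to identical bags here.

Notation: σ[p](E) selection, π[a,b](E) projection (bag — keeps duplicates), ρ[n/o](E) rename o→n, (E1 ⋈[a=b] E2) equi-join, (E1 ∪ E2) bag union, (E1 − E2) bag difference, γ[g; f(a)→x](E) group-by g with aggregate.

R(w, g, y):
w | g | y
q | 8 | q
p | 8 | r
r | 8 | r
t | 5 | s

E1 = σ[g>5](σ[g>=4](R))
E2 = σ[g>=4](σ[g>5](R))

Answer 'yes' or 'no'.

E1 stepwise |·|:
  R → 4
  σ[g>=4](R) → 4
  σ[g>5](σ[g>=4](R)) → 3
E2 stepwise |·|:
  R → 4
  σ[g>5](R) → 3
  σ[g>=4](σ[g>5](R)) → 3

E1 and E2 produce the same multiset:
w | g | y
p | 8 | r
q | 8 | q
r | 8 | r

yes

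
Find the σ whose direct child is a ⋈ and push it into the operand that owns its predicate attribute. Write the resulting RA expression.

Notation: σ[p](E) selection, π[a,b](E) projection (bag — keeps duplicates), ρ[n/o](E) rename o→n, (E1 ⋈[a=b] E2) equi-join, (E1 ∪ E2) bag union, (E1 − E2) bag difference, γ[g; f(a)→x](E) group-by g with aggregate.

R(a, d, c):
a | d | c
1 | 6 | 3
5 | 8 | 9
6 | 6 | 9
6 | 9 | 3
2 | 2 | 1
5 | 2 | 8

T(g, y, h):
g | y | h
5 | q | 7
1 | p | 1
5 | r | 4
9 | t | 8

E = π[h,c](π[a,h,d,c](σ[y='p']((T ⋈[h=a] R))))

σ filters on y, owned by the left side.
E' = π[h,c](π[a,h,d,c]((σ[y='p'](T) ⋈[h=a] R)))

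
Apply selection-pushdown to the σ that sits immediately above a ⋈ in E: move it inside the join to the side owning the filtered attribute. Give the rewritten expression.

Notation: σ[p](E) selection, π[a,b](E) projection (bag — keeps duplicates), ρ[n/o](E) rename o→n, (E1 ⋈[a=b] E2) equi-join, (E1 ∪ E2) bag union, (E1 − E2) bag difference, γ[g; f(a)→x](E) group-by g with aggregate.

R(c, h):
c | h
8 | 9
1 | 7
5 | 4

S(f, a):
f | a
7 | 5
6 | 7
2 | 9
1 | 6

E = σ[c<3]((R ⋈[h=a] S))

σ filters on c, owned by the left side.
E' = (σ[c<3](R) ⋈[h=a] S)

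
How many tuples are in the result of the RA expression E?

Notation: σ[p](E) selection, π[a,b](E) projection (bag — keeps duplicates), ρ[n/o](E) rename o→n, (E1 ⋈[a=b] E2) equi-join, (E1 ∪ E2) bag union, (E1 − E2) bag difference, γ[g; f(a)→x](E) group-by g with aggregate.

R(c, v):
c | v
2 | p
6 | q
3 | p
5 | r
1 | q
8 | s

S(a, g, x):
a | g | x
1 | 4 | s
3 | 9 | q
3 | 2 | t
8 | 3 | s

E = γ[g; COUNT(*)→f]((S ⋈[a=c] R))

Row counts bottom-up:
  S → 4
  R → 6
  (S ⋈[a=c] R) → 4
  γ[g; COUNT(*)→f]((S ⋈[a=c] R)) → 4

|E| = 4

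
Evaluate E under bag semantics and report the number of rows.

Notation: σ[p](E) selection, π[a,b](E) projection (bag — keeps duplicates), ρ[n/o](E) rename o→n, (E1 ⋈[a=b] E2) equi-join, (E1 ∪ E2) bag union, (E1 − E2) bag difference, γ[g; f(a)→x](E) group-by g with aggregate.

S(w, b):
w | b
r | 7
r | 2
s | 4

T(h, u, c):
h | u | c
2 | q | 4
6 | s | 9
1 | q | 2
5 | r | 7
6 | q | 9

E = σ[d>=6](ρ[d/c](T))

Row counts bottom-up:
  T → 5
  ρ[d/c](T) → 5
  σ[d>=6](ρ[d/c](T)) → 3

|E| = 3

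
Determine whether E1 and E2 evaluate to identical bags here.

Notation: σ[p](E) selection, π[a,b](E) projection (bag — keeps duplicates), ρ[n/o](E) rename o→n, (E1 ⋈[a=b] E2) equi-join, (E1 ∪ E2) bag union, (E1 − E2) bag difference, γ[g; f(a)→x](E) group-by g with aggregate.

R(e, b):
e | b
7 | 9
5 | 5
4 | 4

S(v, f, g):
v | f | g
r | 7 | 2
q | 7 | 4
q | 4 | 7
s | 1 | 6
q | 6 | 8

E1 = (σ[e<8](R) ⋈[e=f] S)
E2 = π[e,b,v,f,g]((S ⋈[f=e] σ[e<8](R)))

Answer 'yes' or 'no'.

E1 subexpression sizes:
  R → 3
  σ[e<8](R) → 3
  S → 5
  (σ[e<8](R) ⋈[e=f] S) → 3
E2 subexpression sizes:
  S → 5
  R → 3
  σ[e<8](R) → 3
  (S ⋈[f=e] σ[e<8](R)) → 3
  π[e,b,v,f,g]((S ⋈[f=e] σ[e<8](R))) → 3

E1 and E2 produce the same multiset:
e | b | v | f | g
4 | 4 | q | 4 | 7
7 | 9 | q | 7 | 4
7 | 9 | r | 7 | 2

yes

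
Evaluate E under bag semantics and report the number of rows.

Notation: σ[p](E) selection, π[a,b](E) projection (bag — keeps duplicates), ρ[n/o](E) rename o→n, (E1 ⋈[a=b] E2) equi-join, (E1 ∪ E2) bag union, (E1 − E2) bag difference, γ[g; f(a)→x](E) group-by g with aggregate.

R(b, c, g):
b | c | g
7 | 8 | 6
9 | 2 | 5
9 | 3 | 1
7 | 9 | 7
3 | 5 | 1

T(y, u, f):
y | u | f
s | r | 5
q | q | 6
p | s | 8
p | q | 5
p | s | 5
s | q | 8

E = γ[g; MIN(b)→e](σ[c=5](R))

Stepwise |·|:
  R → 5
  σ[c=5](R) → 1
  γ[g; MIN(b)→e](σ[c=5](R)) → 1

|E| = 1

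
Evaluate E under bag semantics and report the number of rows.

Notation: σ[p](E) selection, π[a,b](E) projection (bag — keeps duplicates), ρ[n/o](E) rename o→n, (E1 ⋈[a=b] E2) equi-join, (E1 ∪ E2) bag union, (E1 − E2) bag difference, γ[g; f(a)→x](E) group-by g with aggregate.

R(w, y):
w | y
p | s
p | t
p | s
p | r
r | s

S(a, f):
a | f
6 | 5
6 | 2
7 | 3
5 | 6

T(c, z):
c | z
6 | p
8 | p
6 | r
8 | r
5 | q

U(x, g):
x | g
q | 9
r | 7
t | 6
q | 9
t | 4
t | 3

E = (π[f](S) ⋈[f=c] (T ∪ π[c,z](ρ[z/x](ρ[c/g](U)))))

Stepwise |·|:
  S → 4
  π[f](S) → 4
  T → 5
  U → 6
  ρ[c/g](U) → 6
  ρ[z/x](ρ[c/g](U)) → 6
  π[c,z](ρ[z/x](ρ[c/g](U))) → 6
  (T ∪ π[c,z](ρ[z/x](ρ[c/g](U)))) → 11
  (π[f](S) ⋈[f=c] (T ∪ π[c,z](ρ[z/x](ρ[c/g](U))))) → 5

|E| = 5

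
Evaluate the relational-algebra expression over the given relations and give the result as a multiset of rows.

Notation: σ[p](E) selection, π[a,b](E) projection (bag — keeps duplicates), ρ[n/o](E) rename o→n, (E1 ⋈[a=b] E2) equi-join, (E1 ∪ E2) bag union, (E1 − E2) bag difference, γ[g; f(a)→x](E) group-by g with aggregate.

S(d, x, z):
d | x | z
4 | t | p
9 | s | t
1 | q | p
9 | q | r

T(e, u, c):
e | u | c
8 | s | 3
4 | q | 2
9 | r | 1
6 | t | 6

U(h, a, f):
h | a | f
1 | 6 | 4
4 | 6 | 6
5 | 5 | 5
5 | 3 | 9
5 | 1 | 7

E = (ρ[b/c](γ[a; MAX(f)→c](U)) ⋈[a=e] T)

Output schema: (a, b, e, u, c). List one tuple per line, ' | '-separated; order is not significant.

Row counts bottom-up:
  U → 5
  γ[a; MAX(f)→c](U) → 4
  ρ[b/c](γ[a; MAX(f)→c](U)) → 4
  T → 4
  (ρ[b/c](γ[a; MAX(f)→c](U)) ⋈[a=e] T) → 1

== RESULT ==
a | b | e | u | c
6 | 6 | 6 | t | 6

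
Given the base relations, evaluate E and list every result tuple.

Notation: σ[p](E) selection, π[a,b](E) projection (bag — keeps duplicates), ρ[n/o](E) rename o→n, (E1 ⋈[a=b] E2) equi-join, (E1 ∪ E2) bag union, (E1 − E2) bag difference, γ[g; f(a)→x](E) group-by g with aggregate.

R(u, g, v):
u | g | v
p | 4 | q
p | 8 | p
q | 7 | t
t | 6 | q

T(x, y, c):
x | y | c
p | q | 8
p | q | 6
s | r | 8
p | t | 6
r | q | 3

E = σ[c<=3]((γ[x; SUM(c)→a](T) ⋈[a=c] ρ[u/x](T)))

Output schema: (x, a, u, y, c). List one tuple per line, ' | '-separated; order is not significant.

Row counts bottom-up:
  T → 5
  γ[x; SUM(c)→a](T) → 3
  T → 5
  ρ[u/x](T) → 5
  (γ[x; SUM(c)→a](T) ⋈[a=c] ρ[u/x](T)) → 3
  σ[c<=3]((γ[x; SUM(c)→a](T) ⋈[a=c] ρ[u/x](T))) → 1

== RESULT ==
x | a | u | y | c
r | 3 | r | q | 3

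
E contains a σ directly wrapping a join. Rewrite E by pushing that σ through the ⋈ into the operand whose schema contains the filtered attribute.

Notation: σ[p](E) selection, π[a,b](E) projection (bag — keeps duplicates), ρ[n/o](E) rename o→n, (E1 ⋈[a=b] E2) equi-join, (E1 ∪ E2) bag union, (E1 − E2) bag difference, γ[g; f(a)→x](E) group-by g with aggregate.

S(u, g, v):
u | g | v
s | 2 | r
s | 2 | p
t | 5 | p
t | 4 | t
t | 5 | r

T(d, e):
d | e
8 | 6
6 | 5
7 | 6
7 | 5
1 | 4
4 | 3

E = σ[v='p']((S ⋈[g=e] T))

σ filters on v, owned by the left side.
E' = (σ[v='p'](S) ⋈[g=e] T)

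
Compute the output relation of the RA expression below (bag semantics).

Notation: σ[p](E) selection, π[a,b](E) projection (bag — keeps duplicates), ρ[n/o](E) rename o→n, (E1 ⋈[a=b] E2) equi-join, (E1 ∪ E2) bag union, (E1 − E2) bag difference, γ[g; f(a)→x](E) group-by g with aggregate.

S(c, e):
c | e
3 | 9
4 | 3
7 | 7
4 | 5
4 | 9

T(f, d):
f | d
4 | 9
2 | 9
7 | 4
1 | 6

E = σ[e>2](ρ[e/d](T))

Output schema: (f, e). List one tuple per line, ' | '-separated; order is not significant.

Stepwise |·|:
  T → 4
  ρ[e/d](T) → 4
  σ[e>2](ρ[e/d](T)) → 4

== RESULT ==
f | e
1 | 6
2 | 9
4 | 9
7 | 4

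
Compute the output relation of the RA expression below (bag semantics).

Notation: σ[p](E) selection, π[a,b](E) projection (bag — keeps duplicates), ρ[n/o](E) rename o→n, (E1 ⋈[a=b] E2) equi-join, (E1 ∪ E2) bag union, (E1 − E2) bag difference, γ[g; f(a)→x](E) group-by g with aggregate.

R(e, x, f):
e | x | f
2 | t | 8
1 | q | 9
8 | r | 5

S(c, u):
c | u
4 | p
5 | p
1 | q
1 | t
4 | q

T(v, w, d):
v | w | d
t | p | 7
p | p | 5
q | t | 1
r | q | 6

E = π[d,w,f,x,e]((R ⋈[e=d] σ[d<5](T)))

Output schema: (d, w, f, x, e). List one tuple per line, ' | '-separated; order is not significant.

Per-node cardinality:
  R → 3
  T → 4
  σ[d<5](T) → 1
  (R ⋈[e=d] σ[d<5](T)) → 1
  π[d,w,f,x,e]((R ⋈[e=d] σ[d<5](T))) → 1

== RESULT ==
d | w | f | x | e
1 | t | 9 | q | 1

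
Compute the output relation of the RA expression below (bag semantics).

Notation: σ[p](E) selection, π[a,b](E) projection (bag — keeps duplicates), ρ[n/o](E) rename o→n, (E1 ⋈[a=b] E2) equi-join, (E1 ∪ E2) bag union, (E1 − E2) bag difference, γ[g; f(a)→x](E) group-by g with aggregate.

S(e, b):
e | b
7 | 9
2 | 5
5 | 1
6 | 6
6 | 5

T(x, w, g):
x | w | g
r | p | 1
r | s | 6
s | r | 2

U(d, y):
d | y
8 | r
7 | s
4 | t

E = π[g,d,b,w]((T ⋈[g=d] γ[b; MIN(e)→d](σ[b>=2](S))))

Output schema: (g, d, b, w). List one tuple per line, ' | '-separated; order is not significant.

Subexpression sizes:
  T → 3
  S → 5
  σ[b>=2](S) → 4
  γ[b; MIN(e)→d](σ[b>=2](S)) → 3
  (T ⋈[g=d] γ[b; MIN(e)→d](σ[b>=2](S))) → 2
  π[g,d,b,w]((T ⋈[g=d] γ[b; MIN(e)→d](σ[b>=2](S)))) → 2

== RESULT ==
g | d | b | w
2 | 2 | 5 | r
6 | 6 | 6 | s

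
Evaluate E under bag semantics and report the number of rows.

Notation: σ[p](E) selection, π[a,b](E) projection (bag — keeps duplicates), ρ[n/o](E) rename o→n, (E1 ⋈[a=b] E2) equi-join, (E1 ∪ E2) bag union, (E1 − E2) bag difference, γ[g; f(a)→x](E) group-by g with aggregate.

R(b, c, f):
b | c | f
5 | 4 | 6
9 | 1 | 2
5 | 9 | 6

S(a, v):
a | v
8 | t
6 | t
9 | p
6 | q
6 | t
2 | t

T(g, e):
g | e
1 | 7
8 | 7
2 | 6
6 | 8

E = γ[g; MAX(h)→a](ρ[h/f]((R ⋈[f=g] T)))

Per-node cardinality:
  R → 3
  T → 4
  (R ⋈[f=g] T) → 3
  ρ[h/f]((R ⋈[f=g] T)) → 3
  γ[g; MAX(h)→a](ρ[h/f]((R ⋈[f=g] T))) → 2

|E| = 2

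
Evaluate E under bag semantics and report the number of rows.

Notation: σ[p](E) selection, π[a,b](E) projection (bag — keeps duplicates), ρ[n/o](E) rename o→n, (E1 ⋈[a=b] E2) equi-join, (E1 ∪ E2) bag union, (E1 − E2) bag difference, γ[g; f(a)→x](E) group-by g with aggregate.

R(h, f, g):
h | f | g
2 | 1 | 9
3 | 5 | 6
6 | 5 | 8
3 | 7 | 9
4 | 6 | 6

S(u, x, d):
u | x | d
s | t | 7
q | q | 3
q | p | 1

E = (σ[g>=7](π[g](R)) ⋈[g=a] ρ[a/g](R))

Row counts bottom-up:
  R → 5
  π[g](R) → 5
  σ[g>=7](π[g](R)) → 3
  R → 5
  ρ[a/g](R) → 5
  (σ[g>=7](π[g](R)) ⋈[g=a] ρ[a/g](R)) → 5

|E| = 5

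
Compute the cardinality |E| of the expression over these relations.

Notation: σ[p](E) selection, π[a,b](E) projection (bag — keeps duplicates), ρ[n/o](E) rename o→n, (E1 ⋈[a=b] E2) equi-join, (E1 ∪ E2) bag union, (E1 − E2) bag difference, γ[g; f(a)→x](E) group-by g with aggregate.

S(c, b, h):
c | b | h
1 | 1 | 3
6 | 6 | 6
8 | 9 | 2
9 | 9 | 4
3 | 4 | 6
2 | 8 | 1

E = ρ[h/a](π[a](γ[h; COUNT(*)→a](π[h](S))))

Stepwise |·|:
  S → 6
  π[h](S) → 6
  γ[h; COUNT(*)→a](π[h](S)) → 5
  π[a](γ[h; COUNT(*)→a](π[h](S))) → 5
  ρ[h/a](π[a](γ[h; COUNT(*)→a](π[h](S)))) → 5

|E| = 5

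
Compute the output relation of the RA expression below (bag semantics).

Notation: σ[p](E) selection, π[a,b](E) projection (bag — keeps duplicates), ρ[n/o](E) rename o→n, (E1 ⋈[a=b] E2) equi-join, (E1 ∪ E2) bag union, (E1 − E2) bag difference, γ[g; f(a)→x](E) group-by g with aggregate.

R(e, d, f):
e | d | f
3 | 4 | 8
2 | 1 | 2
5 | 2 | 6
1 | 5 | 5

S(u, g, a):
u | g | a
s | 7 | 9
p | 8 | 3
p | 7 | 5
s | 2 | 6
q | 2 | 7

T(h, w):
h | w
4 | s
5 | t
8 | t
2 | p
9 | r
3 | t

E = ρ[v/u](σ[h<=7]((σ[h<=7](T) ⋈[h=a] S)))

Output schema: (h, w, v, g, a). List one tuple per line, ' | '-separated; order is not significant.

Subexpression sizes:
  T → 6
  σ[h<=7](T) → 4
  S → 5
  (σ[h<=7](T) ⋈[h=a] S) → 2
  σ[h<=7]((σ[h<=7](T) ⋈[h=a] S)) → 2
  ρ[v/u](σ[h<=7]((σ[h<=7](T) ⋈[h=a] S))) → 2

== RESULT ==
h | w | v | g | a
3 | t | p | 8 | 3
5 | t | p | 7 | 5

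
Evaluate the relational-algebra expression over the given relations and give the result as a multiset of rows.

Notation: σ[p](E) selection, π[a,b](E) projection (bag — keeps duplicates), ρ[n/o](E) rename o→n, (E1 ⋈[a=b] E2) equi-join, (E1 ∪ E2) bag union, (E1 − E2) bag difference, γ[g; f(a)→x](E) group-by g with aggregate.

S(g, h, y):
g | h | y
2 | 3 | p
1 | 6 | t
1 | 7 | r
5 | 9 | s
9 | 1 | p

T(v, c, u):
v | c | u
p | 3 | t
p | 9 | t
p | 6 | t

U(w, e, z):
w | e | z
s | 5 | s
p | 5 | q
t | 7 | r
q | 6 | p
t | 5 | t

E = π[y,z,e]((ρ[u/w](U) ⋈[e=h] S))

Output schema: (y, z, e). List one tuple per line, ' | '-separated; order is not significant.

Row counts bottom-up:
  U → 5
  ρ[u/w](U) → 5
  S → 5
  (ρ[u/w](U) ⋈[e=h] S) → 2
  π[y,z,e]((ρ[u/w](U) ⋈[e=h] S)) → 2

== RESULT ==
y | z | e
r | r | 7
t | p | 6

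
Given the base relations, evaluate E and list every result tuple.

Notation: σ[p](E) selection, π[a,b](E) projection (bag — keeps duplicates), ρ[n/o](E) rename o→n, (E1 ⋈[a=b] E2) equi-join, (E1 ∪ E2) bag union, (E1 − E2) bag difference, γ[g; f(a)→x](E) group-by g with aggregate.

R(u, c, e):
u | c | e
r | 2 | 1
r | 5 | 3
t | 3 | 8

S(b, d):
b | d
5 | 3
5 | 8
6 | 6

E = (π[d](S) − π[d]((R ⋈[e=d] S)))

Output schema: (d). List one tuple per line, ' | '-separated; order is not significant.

Per-node cardinality:
  S → 3
  π[d](S) → 3
  R → 3
  S → 3
  (R ⋈[e=d] S) → 2
  π[d]((R ⋈[e=d] S)) → 2
  (π[d](S) − π[d]((R ⋈[e=d] S))) → 1

== RESULT ==
d
6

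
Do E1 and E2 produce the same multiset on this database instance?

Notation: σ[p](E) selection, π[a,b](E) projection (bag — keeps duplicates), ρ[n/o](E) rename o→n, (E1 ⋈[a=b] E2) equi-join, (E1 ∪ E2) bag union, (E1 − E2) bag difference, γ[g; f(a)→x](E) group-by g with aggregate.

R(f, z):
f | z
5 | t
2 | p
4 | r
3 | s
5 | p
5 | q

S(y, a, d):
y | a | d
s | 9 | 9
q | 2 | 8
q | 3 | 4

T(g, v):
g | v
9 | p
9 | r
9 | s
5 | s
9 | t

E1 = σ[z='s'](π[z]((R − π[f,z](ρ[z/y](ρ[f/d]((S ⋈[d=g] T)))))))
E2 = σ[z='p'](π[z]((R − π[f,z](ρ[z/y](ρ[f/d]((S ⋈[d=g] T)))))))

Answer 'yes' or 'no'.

E1 per-node cardinality:
  R → 6
  S → 3
  T → 5
  (S ⋈[d=g] T) → 4
  ρ[f/d]((S ⋈[d=g] T)) → 4
  ρ[z/y](ρ[f/d]((S ⋈[d=g] T))) → 4
  π[f,z](ρ[z/y](ρ[f/d]((S ⋈[d=g] T)))) → 4
  (R − π[f,z](ρ[z/y](ρ[f/d]((S ⋈[d=g] T))))) → 6
  π[z]((R − π[f,z](ρ[z/y](ρ[f/d]((S ⋈[d=g] T)))))) → 6
  σ[z='s'](π[z]((R − π[f,z](ρ[z/y](ρ[f/d]((S ⋈[d=g] T))))))) → 1
E2 per-node cardinality:
  R → 6
  S → 3
  T → 5
  (S ⋈[d=g] T) → 4
  ρ[f/d]((S ⋈[d=g] T)) → 4
  ρ[z/y](ρ[f/d]((S ⋈[d=g] T))) → 4
  π[f,z](ρ[z/y](ρ[f/d]((S ⋈[d=g] T)))) → 4
  (R − π[f,z](ρ[z/y](ρ[f/d]((S ⋈[d=g] T))))) → 6
  π[z]((R − π[f,z](ρ[z/y](ρ[f/d]((S ⋈[d=g] T)))))) → 6
  σ[z='p'](π[z]((R − π[f,z](ρ[z/y](ρ[f/d]((S ⋈[d=g] T))))))) → 2

E1 result:
z
s
E2 result:
z
p
p
Witness: ('p',) appears 0× in E1 but 2× in E2.

no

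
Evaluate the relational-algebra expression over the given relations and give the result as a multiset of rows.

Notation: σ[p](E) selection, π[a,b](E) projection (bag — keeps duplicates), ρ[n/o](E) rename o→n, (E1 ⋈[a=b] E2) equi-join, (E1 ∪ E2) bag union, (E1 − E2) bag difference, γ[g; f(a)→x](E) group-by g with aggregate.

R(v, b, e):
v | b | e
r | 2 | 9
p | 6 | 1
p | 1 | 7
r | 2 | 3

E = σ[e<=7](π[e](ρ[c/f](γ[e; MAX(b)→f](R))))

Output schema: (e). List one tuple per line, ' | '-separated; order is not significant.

Subexpression sizes:
  R → 4
  γ[e; MAX(b)→f](R) → 4
  ρ[c/f](γ[e; MAX(b)→f](R)) → 4
  π[e](ρ[c/f](γ[e; MAX(b)→f](R))) → 4
  σ[e<=7](π[e](ρ[c/f](γ[e; MAX(b)→f](R)))) → 3

== RESULT ==
e
1
3
7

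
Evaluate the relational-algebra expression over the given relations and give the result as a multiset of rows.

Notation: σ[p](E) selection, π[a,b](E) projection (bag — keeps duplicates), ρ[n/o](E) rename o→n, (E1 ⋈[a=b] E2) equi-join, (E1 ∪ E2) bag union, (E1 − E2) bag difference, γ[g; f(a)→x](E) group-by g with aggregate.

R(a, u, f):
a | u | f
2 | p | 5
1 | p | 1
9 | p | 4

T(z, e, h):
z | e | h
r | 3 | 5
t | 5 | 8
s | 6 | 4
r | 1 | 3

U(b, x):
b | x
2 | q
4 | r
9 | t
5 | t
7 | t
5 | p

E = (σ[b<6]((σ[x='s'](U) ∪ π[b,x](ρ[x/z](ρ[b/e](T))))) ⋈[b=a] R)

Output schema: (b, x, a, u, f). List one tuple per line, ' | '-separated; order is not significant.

Stepwise |·|:
  U → 6
  σ[x='s'](U) → 0
  T → 4
  ρ[b/e](T) → 4
  ρ[x/z](ρ[b/e](T)) → 4
  π[b,x](ρ[x/z](ρ[b/e](T))) → 4
  (σ[x='s'](U) ∪ π[b,x](ρ[x/z](ρ[b/e](T)))) → 4
  σ[b<6]((σ[x='s'](U) ∪ π[b,x](ρ[x/z](ρ[b/e](T))))) → 3
  R → 3
  (σ[b<6]((σ[x='s'](U) ∪ π[b,x](ρ[x/z](ρ[b/e](T))))) ⋈[b=a] R) → 1

== RESULT ==
b | x | a | u | f
1 | r | 1 | p | 1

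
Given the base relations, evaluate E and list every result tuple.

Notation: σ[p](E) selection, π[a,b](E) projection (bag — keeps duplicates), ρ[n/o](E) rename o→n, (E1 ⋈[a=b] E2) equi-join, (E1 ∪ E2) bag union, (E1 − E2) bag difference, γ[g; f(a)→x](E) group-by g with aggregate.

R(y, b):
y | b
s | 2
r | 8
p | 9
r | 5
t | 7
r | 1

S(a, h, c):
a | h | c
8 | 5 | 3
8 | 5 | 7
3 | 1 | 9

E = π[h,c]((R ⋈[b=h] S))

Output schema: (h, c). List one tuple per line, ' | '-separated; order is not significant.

Stepwise |·|:
  R → 6
  S → 3
  (R ⋈[b=h] S) → 3
  π[h,c]((R ⋈[b=h] S)) → 3

== RESULT ==
h | c
1 | 9
5 | 3
5 | 7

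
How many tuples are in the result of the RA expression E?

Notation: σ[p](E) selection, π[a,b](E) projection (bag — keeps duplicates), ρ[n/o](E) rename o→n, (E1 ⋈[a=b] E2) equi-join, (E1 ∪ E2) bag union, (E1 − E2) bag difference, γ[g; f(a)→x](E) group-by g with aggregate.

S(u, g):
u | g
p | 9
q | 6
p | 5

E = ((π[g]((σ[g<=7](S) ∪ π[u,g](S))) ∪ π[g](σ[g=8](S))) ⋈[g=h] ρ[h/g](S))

Stepwise |·|:
  S → 3
  σ[g<=7](S) → 2
  S → 3
  π[u,g](S) → 3
  (σ[g<=7](S) ∪ π[u,g](S)) → 5
  π[g]((σ[g<=7](S) ∪ π[u,g](S))) → 5
  S → 3
  σ[g=8](S) → 0
  π[g](σ[g=8](S)) → 0
  (π[g]((σ[g<=7](S) ∪ π[u,g](S))) ∪ π[g](σ[g=8](S))) → 5
  S → 3
  ρ[h/g](S) → 3
  ((π[g]((σ[g<=7](S) ∪ π[u,g](S))) ∪ π[g](σ[g=8](S))) ⋈[g=h] ρ[h/g](S)) → 5

|E| = 5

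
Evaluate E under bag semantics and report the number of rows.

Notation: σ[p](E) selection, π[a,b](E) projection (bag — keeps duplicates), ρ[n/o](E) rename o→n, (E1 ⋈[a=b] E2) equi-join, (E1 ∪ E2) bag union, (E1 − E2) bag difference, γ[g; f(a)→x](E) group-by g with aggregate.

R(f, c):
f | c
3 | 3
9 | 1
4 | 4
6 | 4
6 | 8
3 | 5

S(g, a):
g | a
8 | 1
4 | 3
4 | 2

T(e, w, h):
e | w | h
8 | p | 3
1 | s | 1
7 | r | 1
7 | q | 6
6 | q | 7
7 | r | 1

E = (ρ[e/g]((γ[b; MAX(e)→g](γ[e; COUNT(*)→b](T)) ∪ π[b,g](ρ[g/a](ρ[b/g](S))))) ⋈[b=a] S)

Row counts bottom-up:
  T → 6
  γ[e; COUNT(*)→b](T) → 4
  γ[b; MAX(e)→g](γ[e; COUNT(*)→b](T)) → 2
  S → 3
  ρ[b/g](S) → 3
  ρ[g/a](ρ[b/g](S)) → 3
  π[b,g](ρ[g/a](ρ[b/g](S))) → 3
  (γ[b; MAX(e)→g](γ[e; COUNT(*)→b](T)) ∪ π[b,g](ρ[g/a](ρ[b/g](S)))) → 5
  ρ[e/g]((γ[b; MAX(e)→g](γ[e; COUNT(*)→b](T)) ∪ π[b,g](ρ[g/a](ρ[b/g](S))))) → 5
  S → 3
  (ρ[e/g]((γ[b; MAX(e)→g](γ[e; COUNT(*)→b](T)) ∪ π[b,g](ρ[g/a](ρ[b/g](S))))) ⋈[b=a] S) → 2

|E| = 2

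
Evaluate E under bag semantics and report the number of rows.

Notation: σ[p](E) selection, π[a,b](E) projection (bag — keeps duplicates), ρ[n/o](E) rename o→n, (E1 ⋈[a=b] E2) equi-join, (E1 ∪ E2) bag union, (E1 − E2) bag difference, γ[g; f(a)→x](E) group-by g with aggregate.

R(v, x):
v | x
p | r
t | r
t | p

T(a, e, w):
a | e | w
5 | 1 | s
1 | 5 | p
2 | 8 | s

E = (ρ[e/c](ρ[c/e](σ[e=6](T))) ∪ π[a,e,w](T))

Row counts bottom-up:
  T → 3
  σ[e=6](T) → 0
  ρ[c/e](σ[e=6](T)) → 0
  ρ[e/c](ρ[c/e](σ[e=6](T))) → 0
  T → 3
  π[a,e,w](T) → 3
  (ρ[e/c](ρ[c/e](σ[e=6](T))) ∪ π[a,e,w](T)) → 3

|E| = 3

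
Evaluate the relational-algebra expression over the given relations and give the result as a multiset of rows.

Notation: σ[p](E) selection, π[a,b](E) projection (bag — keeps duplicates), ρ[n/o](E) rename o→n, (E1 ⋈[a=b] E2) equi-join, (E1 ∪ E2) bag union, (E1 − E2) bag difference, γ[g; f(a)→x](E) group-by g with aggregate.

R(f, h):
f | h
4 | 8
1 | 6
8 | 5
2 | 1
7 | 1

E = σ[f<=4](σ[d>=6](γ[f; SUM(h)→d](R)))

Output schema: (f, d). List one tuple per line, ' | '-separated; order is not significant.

Stepwise |·|:
  R → 5
  γ[f; SUM(h)→d](R) → 5
  σ[d>=6](γ[f; SUM(h)→d](R)) → 2
  σ[f<=4](σ[d>=6](γ[f; SUM(h)→d](R))) → 2

== RESULT ==
f | d
1 | 6
4 | 8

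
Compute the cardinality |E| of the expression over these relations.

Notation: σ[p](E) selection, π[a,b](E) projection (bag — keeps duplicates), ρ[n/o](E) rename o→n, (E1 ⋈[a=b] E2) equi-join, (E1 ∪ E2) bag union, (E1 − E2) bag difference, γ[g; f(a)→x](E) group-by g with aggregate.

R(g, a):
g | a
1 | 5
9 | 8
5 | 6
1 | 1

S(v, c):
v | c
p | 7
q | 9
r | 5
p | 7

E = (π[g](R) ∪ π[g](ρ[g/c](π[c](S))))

Stepwise |·|:
  R → 4
  π[g](R) → 4
  S → 4
  π[c](S) → 4
  ρ[g/c](π[c](S)) → 4
  π[g](ρ[g/c](π[c](S))) → 4
  (π[g](R) ∪ π[g](ρ[g/c](π[c](S)))) → 8

|E| = 8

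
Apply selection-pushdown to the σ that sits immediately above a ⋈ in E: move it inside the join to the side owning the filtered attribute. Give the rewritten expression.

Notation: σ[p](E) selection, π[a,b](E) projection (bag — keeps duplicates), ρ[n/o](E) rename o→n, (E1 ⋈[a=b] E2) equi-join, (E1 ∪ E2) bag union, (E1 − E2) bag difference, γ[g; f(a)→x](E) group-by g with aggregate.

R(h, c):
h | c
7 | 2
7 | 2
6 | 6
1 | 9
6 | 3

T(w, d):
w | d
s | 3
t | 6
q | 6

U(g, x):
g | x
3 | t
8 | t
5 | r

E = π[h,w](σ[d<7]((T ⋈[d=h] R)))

σ filters on d, owned by the left side.
E' = π[h,w]((σ[d<7](T) ⋈[d=h] R))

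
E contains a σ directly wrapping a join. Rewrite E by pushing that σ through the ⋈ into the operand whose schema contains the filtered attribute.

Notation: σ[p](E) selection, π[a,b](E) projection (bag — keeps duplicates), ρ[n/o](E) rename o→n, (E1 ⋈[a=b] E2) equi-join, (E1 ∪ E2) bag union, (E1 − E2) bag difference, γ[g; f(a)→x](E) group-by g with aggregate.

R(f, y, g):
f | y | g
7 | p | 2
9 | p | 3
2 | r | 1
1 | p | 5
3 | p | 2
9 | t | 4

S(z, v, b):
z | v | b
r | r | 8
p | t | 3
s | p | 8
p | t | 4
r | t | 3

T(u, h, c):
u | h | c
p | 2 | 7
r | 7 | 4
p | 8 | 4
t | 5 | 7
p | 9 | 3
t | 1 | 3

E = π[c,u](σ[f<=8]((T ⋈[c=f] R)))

σ filters on f, owned by the right side.
E' = π[c,u]((T ⋈[c=f] σ[f<=8](R)))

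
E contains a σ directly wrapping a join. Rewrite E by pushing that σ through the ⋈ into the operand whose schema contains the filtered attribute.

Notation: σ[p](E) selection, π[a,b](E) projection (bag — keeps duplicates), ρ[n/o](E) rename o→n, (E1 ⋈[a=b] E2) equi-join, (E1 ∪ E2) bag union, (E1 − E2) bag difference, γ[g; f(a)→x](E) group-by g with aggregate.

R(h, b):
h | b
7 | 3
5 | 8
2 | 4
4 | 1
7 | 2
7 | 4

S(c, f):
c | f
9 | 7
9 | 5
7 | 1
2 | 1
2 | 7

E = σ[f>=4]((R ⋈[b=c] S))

σ filters on f, owned by the right side.
E' = (R ⋈[b=c] σ[f>=4](S))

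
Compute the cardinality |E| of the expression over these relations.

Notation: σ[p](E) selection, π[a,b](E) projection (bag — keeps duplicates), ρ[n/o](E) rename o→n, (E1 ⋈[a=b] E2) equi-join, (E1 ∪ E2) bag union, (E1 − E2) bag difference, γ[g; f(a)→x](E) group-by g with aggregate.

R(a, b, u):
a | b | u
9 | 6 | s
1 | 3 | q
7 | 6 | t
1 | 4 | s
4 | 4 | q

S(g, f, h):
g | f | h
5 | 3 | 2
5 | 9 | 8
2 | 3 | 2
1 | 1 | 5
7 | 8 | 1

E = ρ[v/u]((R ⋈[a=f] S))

Per-node cardinality:
  R → 5
  S → 5
  (R ⋈[a=f] S) → 3
  ρ[v/u]((R ⋈[a=f] S)) → 3

|E| = 3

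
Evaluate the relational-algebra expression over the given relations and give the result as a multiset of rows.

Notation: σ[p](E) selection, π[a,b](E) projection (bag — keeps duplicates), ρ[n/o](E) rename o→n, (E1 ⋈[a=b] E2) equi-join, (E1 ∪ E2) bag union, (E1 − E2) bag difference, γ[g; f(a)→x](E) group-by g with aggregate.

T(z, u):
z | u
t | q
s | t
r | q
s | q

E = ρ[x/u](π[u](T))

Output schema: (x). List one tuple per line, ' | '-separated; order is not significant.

Subexpression sizes:
  T → 4
  π[u](T) → 4
  ρ[x/u](π[u](T)) → 4

== RESULT ==
x
q
q
q
t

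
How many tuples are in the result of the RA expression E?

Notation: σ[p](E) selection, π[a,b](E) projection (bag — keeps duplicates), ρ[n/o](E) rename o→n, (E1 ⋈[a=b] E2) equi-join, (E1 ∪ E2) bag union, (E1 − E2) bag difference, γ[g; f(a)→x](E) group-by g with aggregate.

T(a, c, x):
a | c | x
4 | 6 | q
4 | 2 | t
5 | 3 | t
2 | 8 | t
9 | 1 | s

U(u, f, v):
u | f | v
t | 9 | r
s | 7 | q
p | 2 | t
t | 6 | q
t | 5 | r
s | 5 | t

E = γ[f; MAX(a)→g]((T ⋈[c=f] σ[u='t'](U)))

Stepwise |·|:
  T → 5
  U → 6
  σ[u='t'](U) → 3
  (T ⋈[c=f] σ[u='t'](U)) → 1
  γ[f; MAX(a)→g]((T ⋈[c=f] σ[u='t'](U))) → 1

|E| = 1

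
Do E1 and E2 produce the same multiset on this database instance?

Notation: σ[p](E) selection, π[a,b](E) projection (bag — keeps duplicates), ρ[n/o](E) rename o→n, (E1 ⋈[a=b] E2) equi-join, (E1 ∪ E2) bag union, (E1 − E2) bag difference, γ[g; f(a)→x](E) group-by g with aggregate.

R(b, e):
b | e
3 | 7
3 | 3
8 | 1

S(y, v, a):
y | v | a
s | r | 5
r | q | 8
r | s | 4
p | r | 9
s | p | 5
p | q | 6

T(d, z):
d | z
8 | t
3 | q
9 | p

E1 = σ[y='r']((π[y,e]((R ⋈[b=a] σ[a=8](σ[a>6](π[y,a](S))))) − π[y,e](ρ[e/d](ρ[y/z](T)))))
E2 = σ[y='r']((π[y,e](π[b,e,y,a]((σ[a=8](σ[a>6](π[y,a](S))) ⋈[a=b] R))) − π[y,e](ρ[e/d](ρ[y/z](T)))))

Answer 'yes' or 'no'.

E1 stepwise |·|:
  R → 3
  S → 6
  π[y,a](S) → 6
  σ[a>6](π[y,a](S)) → 2
  σ[a=8](σ[a>6](π[y,a](S))) → 1
  (R ⋈[b=a] σ[a=8](σ[a>6](π[y,a](S)))) → 1
  π[y,e]((R ⋈[b=a] σ[a=8](σ[a>6](π[y,a](S))))) → 1
  T → 3
  ρ[y/z](T) → 3
  ρ[e/d](ρ[y/z](T)) → 3
  π[y,e](ρ[e/d](ρ[y/z](T))) → 3
  (π[y,e]((R ⋈[b=a] σ[a=8](σ[a>6](π[y,a](S))))) − π[y,e](ρ[e/d](ρ[y/z](T)))) → 1
  σ[y='r']((π[y,e]((R ⋈[b=a] σ[a=8](σ[a>6](π[y,a](S))))) − π[y,e](ρ[e/d](ρ[y/z](T))))) → 1
E2 stepwise |·|:
  S → 6
  π[y,a](S) → 6
  σ[a>6](π[y,a](S)) → 2
  σ[a=8](σ[a>6](π[y,a](S))) → 1
  R → 3
  (σ[a=8](σ[a>6](π[y,a](S))) ⋈[a=b] R) → 1
  π[b,e,y,a]((σ[a=8](σ[a>6](π[y,a](S))) ⋈[a=b] R)) → 1
  π[y,e](π[b,e,y,a]((σ[a=8](σ[a>6](π[y,a](S))) ⋈[a=b] R))) → 1
  T → 3
  ρ[y/z](T) → 3
  ρ[e/d](ρ[y/z](T)) → 3
  π[y,e](ρ[e/d](ρ[y/z](T))) → 3
  (π[y,e](π[b,e,y,a]((σ[a=8](σ[a>6](π[y,a](S))) ⋈[a=b] R))) − π[y,e](ρ[e/d](ρ[y/z](T)))) → 1
  σ[y='r']((π[y,e](π[b,e,y,a]((σ[a=8](σ[a>6](π[y,a](S))) ⋈[a=b] R))) − π[y,e](ρ[e/d](ρ[y/z](T))))) → 1

E1 and E2 produce the same multiset:
y | e
r | 1

yes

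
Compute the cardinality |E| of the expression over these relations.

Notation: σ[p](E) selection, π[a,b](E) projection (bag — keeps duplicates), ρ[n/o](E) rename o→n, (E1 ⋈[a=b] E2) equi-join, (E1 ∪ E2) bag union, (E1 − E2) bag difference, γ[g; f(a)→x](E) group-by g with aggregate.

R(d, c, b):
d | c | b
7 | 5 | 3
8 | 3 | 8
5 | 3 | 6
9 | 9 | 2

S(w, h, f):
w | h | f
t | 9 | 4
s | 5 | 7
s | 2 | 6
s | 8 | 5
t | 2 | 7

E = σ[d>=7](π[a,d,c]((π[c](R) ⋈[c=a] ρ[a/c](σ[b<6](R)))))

Subexpression sizes:
  R → 4
  π[c](R) → 4
  R → 4
  σ[b<6](R) → 2
  ρ[a/c](σ[b<6](R)) → 2
  (π[c](R) ⋈[c=a] ρ[a/c](σ[b<6](R))) → 2
  π[a,d,c]((π[c](R) ⋈[c=a] ρ[a/c](σ[b<6](R)))) → 2
  σ[d>=7](π[a,d,c]((π[c](R) ⋈[c=a] ρ[a/c](σ[b<6](R))))) → 2

|E| = 2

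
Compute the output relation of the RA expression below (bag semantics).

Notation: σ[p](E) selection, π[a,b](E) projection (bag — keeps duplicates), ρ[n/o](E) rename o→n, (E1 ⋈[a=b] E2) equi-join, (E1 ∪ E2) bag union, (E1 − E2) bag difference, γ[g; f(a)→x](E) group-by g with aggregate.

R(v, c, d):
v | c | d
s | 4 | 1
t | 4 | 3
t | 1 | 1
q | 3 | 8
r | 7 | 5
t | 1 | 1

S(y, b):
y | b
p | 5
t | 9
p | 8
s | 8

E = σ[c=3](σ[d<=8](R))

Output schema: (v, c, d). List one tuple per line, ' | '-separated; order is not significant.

Row counts bottom-up:
  R → 6
  σ[d<=8](R) → 6
  σ[c=3](σ[d<=8](R)) → 1

== RESULT ==
v | c | d
q | 3 | 8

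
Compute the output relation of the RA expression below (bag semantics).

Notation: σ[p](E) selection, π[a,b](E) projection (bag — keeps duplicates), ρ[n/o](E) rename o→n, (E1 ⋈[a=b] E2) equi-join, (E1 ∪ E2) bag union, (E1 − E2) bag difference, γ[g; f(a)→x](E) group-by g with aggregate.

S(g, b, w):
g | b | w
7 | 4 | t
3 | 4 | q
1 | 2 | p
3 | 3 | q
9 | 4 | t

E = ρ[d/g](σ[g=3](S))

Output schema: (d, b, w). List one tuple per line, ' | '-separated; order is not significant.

Subexpression sizes:
  S → 5
  σ[g=3](S) → 2
  ρ[d/g](σ[g=3](S)) → 2

== RESULT ==
d | b | w
3 | 3 | q
3 | 4 | q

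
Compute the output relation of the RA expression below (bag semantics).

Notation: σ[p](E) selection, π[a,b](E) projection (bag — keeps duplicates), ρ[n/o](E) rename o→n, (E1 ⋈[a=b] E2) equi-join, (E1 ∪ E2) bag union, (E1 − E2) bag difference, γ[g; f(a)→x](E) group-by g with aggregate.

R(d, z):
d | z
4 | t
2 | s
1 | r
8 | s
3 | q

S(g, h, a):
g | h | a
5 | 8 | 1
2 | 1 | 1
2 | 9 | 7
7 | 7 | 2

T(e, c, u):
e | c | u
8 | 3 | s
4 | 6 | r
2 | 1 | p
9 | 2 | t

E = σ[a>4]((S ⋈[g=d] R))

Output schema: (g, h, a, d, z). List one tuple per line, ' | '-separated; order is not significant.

Per-node cardinality:
  S → 4
  R → 5
  (S ⋈[g=d] R) → 2
  σ[a>4]((S ⋈[g=d] R)) → 1

== RESULT ==
g | h | a | d | z
2 | 9 | 7 | 2 | s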